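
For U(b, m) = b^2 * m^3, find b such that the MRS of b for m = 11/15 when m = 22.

b = 20

MU_b = 2·b·m^3 and MU_m = 3·b^2·m^2.
MRS = MU_b/MU_m = (2/3)·m/b.
Substitute m = 22: MRS = (44/3)/b. Setting (44/3)/b = 11/15 gives b = (44/3)/(11/15) = 20.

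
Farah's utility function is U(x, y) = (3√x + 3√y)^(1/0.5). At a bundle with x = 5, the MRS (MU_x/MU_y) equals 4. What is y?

For CES with ρ = 0.5, MRS = √(y/x).
Setting √(y/5) = 4 gives y/5 = 16 and y = 80.

y = 80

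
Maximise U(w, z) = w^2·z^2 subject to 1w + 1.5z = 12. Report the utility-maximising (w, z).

MU_w = 2·w·z^2 and MU_z = 2·w^2·z.
MRS = MU_w/MU_z = z/w.
Tangency: set MRS = p_w/p_z = 1/1.5 = 2/3.
So z/w = 2/3, i.e. z = (2/3)·w.
Substitute into the budget 1·w + 1.5·z = 12: 2·w = 12, so w* = 6.
Then z* = (2/3)·6 = 4.

w* = 6, z* = 4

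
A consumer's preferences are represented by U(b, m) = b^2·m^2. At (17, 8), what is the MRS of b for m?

MU_b = 2·b·m^2 and MU_m = 2·b^2·m.
MRS = MU_b/MU_m = m/b.
At (17, 8): MRS = 8/17.
So at (17, 8) the consumer would give up 8/17 units of m for one more unit of b.

MRS = 8/17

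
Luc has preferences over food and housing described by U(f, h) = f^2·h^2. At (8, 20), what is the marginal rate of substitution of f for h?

MU_f = 2·f·h^2 and MU_h = 2·f^2·h.
MRS = MU_f/MU_h = h/f.
At (8, 20): MRS = 2.5.
The indifference curve has slope −2.5 at this bundle.

MRS = 2.5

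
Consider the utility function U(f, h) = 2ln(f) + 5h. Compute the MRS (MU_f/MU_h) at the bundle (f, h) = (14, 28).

MU_f = 2/f, MU_h = 5.
MRS = 2/f ÷ 5.
At (14, 28): MRS = 1/35.
The indifference curve has slope −1/35 at this bundle.

MRS = 1/35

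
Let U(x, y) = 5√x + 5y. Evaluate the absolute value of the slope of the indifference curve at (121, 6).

MU_x = 5/(2√x), MU_y = 5.
MRS = 5/(2√x) ÷ 5.
At (121, 6): MRS = 1/22.
The indifference curve has slope −1/22 at this bundle.

MRS = 1/22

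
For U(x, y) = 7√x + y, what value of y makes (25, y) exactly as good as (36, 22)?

U(36, 22) = 64.
Set U(25, y) = 64 and solve.
With x = 25: √25 = 5, so y = 64 − 7·5 = 29.
Check: U(25, 29) = 64.

y = 29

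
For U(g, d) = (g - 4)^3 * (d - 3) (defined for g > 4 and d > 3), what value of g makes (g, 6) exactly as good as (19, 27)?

U(19, 27) = 81000.
Set U(g, 6) = 81000 and solve.
With d = 6: (6 − 3) = 3, so (g − 4)^3 = 81000/3 = 27000.
Taking the cube root (with g > 4): g − 4 = 30, so g = 34.
Check: U(34, 6) = 81000.

g = 34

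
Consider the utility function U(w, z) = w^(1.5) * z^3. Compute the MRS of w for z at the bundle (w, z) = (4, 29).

MU_w = 1.5·√w·z^3 and MU_z = 3·w^(1.5)·z^2.
MRS = MU_w/MU_z = (0.5)·z/w.
At (4, 29): MRS = 3.625.
So at (4, 29) the consumer would give up 3.625 units of z for one more unit of w.

MRS = 3.625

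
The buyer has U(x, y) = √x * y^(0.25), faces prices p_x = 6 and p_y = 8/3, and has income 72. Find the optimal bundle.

MU_x = 0.5·x^(-0.5)·y^(0.25) and MU_y = 0.25·√x·y^(-0.75).
MRS = MU_x/MU_y = (2)·y/x.
Tangency: set MRS = p_x/p_y = 6/(8/3) = 2.25.
So (2)·y/x = 2.25, i.e. y = 1.125·x.
Substitute into the budget 6·x + (8/3)·y = 72: 9·x = 72, so x* = 8.
Then y* = 1.125·8 = 9.

x* = 8, y* = 9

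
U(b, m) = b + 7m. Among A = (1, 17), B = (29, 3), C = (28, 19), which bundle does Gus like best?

Evaluate utility at each bundle:
U(A) = 120.
U(B) = 50.
U(C) = 161.
Highest utility is C, so C ≻ A ≻ B.

Bundle C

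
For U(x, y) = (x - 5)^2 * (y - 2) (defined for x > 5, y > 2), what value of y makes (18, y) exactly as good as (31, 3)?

y = 6

U(31, 3) = 676.
Set U(18, y) = 676 and solve.
With x = 18: (18 − 5)^2 = 169, so (y − 2) = 676/169 = 4.
So y = 2 + 4 = 6.
Check: U(18, 6) = 676.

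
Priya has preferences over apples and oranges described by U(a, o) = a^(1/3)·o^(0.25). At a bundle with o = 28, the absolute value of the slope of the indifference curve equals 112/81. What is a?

MU_a = 1/3·a^(-2/3)·o^(0.25) and MU_o = 0.25·a^(1/3)·o^(-0.75).
MRS = MU_a/MU_o = (4/3)·o/a.
Substitute o = 28: MRS = (112/3)/a. Setting (112/3)/a = 112/81 gives a = (112/3)/(112/81) = 27.

a = 27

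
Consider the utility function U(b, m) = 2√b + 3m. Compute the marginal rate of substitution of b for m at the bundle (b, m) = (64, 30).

MRS = 1/24

MU_b = 2/(2√b), MU_m = 3.
MRS = 2/(2√b) ÷ 3.
At (64, 30): MRS = 1/24.
So at (64, 30) the consumer would give up 1/24 units of m for one more unit of b.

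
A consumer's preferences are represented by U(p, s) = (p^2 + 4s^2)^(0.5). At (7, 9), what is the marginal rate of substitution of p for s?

For CES with ρ = 2, MRS = (1/4)·(s/p)^(-1).
At (7, 9): MRS = 7/36.
The indifference curve has slope −7/36 at this bundle.

MRS = 7/36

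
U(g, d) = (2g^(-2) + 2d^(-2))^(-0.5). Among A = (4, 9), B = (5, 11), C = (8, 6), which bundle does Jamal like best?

Evaluate utility at each bundle:
U(A) = 2.585.
U(B) = 3.219.
U(C) = 3.394.
Highest utility is C, so C ≻ B ≻ A.

Bundle C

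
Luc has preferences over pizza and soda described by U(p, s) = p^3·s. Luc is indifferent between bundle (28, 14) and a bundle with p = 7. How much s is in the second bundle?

s = 896

U(28, 14) = 307328.
Set U(7, s) = 307328 and solve.
With p = 7: 7^3 = 343, so s = 307328/343 = 896.
Check: U(7, 896) = 307328.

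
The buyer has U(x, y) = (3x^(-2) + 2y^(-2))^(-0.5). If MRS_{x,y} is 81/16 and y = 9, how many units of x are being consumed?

x = 6

For CES with ρ = -2, MRS = (3/2)·(y/x)^3.
Setting (3/2)·(9/x)^3 = 81/16 gives (9/x)^3 = 3.375, so 9/x = 1.5 and x = 6.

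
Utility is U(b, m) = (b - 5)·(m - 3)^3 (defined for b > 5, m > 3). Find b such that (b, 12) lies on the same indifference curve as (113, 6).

b = 9

U(113, 6) = 2916.
Set U(b, 12) = 2916 and solve.
With m = 12: (12 − 3)^3 = 729, so (b − 5) = 2916/729 = 4.
So b = 5 + 4 = 9.
Check: U(9, 12) = 2916.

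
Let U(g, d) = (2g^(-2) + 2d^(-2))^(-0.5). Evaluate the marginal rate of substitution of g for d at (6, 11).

For CES with ρ = -2, MRS = (d/g)^3.
At (6, 11): MRS = 1331/216.
That is, one extra unit of g is worth 1331/216 units of d at the margin.

MRS = 1331/216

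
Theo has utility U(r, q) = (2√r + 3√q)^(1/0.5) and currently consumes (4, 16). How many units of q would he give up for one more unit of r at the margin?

MRS = 4/3

For CES with ρ = 0.5, MRS = (2/3)·√(q/r).
At (4, 16): MRS = 4/3.
That is, one extra unit of r is worth 4/3 units of q at the margin.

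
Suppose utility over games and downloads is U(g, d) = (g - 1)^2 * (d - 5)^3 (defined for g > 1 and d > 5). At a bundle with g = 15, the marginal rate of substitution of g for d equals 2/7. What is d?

d = 11

MU_g = 2·(g−1)·(d−5)^3, MU_d = 3·(g−1)^2·(d−5)^2.
MRS = (2/3)·(d−5)/(g−1).
Substitute g = 15: MRS = (d − 5)/21. Setting this equal to 2/7 gives d − 5 = (2/7)·21 = 6, so d = 11.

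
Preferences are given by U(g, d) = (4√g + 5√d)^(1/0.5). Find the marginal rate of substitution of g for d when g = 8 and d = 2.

MRS = 0.4

For CES with ρ = 0.5, MRS = (4/5)·√(d/g).
At (8, 2): MRS = 0.4.
So at (8, 2) the consumer would give up 0.4 units of d for one more unit of g.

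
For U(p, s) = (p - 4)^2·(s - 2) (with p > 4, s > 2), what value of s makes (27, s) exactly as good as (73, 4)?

U(73, 4) = 9522.
Set U(27, s) = 9522 and solve.
With p = 27: (27 − 4)^2 = 529, so (s − 2) = 9522/529 = 18.
So s = 2 + 18 = 20.
Check: U(27, 20) = 9522.

s = 20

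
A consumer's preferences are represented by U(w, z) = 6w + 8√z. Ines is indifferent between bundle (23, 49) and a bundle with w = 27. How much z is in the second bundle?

z = 16

U(23, 49) = 194.
Set U(27, z) = 194 and solve.
With w = 27: 8√z = 194 − 6·27 = 32, so √z = 4 and z = 16.
Check: U(27, 16) = 194.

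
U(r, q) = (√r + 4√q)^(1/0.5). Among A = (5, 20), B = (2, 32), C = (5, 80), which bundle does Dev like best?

Bundle C

Evaluate utility at each bundle:
U(A) = 405.000.
U(B) = 578.000.
U(C) = 1445.000.
Highest utility is C, so C ≻ B ≻ A.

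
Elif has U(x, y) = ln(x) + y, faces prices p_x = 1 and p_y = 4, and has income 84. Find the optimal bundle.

MU_x = 1/x, MU_y = 1.
MRS = 1/x ÷ 1.
Tangency: set MRS = p_x/p_y = 1/4 = 0.25.
MRS depends only on x: 1/x = 0.25 ⇒ x* = 1/0.25 = 4.
From the budget, 4·y = 84 − 1·4 = 80, so y* = 20.

x* = 4, y* = 20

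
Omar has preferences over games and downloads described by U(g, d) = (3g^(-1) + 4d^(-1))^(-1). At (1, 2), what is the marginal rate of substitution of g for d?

For CES with ρ = -1, MRS = (3/4)·(d/g)^2.
At (1, 2): MRS = 3.
That is, one extra unit of g is worth 3 units of d at the margin.

MRS = 3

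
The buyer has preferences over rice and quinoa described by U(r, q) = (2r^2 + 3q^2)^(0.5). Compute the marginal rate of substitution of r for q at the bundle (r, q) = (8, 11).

MRS = 16/33

For CES with ρ = 2, MRS = (2/3)·(q/r)^(-1).
At (8, 11): MRS = 16/33.
That is, one extra unit of r is worth 16/33 units of q at the margin.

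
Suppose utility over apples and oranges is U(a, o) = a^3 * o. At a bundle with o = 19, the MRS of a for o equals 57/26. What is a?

a = 26

MU_a = 3·a^2·o and MU_o = a^3.
MRS = MU_a/MU_o = (3/1)·o/a.
Substitute o = 19: MRS = 57/a. Setting 57/a = 57/26 gives a = 57/(57/26) = 26.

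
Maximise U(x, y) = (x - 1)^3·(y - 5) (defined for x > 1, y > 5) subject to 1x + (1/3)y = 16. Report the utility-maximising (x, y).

x* = 11, y* = 15

MU_x = 3·(x−1)^2·(y−5), MU_y = (x−1)^3.
MRS = (3/1)·(y−5)/(x−1).
Tangency: set MRS = p_x/p_y = 1/(1/3) = 3.
So (3/1)·(y − 5)/(x − 1) = 3, i.e. (y − 5) = (x − 1).
Rewrite the budget in excess-of-subsistence terms: 1·(x − 1) + (1/3)·(y − 5) = 16 − 1·1 − (1/3)·5 = 40/3.
Substituting, (4/3)·(x − 1) = 40/3, so x − 1 = 10 and x* = 11.
Then y − 5 = 10, so y* = 15.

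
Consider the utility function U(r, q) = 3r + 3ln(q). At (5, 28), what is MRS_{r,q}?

MU_r = 3, MU_q = 3/q.
MRS = 3 ÷ (3/q).
At (5, 28): MRS = 28.
The indifference curve has slope −28 at this bundle.

MRS = 28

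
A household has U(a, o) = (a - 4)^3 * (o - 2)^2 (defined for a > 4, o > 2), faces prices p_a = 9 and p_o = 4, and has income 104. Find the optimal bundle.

a* = 8, o* = 8

MU_a = 3·(a−4)^2·(o−2)^2, MU_o = 2·(a−4)^3·(o−2).
MRS = (3/2)·(o−2)/(a−4).
Tangency: set MRS = p_a/p_o = 9/4 = 2.25.
So (3/2)·(o − 2)/(a − 4) = 2.25, i.e. (o − 2) = 1.5·(a − 4).
Rewrite the budget in excess-of-subsistence terms: 9·(a − 4) + 4·(o − 2) = 104 − 9·4 − 4·2 = 60.
Substituting, 15·(a − 4) = 60, so a − 4 = 4 and a* = 8.
Then o − 2 = 1.5·4 = 6, so o* = 8.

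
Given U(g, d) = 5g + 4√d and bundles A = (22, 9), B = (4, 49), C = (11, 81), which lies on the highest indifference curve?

Bundle A

Evaluate utility at each bundle:
U(A) = 122.000.
U(B) = 48.000.
U(C) = 91.000.
Highest utility is A, so A ≻ C ≻ B.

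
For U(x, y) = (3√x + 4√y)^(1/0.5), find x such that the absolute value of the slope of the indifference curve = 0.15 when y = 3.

For CES with ρ = 0.5, MRS = (3/4)·√(y/x).
Setting (3/4)·√(3/x) = 0.15 gives √(3/x) = 0.2, so 3/x = 1/25 and x = 75.

x = 75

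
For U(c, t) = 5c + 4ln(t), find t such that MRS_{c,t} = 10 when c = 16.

t = 8

MU_c = 5, MU_t = 4/t.
MRS = 5 ÷ (4/t).
MRS depends only on t: 1.25·t = 10 ⇒ t = 10/1.25 = 8.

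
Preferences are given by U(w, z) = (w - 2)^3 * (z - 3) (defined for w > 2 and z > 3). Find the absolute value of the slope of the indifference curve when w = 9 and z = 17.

MU_w = 3·(w−2)^2·(z−3), MU_z = (w−2)^3.
MRS = (3/1)·(z−3)/(w−2).
At (9, 17): MRS = 6.
That is, one extra unit of w is worth 6 units of z at the margin.

MRS = 6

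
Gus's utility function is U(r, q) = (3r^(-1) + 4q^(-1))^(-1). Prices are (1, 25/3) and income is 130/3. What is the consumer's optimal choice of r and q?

For CES with ρ = -1, MRS = (3/4)·(q/r)^2.
Tangency: set MRS = p_r/p_q = 1/(25/3) = 3/25.
So (q/r)^2 = 4/25; taking the square root, q/r = 0.4, i.e. q = 0.4·r.
Substitute into the budget 1·r + (25/3)·q = 130/3: (13/3)·r = 130/3, so r* = 10 and q* = 0.4·10 = 4.

r* = 10, q* = 4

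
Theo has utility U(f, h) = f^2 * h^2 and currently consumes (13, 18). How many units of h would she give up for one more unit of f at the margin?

MRS = 18/13

MU_f = 2·f·h^2 and MU_h = 2·f^2·h.
MRS = MU_f/MU_h = h/f.
At (13, 18): MRS = 18/13.
So at (13, 18) the consumer would give up 18/13 units of h for one more unit of f.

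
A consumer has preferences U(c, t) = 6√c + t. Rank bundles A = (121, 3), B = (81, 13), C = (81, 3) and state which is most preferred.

Bundle A

Evaluate utility at each bundle:
U(A) = 69.000.
U(B) = 67.000.
U(C) = 57.000.
Highest utility is A, so A ≻ B ≻ C.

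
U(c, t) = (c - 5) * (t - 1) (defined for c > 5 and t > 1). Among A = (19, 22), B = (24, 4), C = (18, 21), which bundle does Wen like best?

Bundle A

Evaluate utility at each bundle:
U(A) = 294.
U(B) = 57.
U(C) = 260.
Highest utility is A, so A ≻ C ≻ B.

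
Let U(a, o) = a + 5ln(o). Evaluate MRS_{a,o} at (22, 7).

MRS = 1.4

MU_a = 1, MU_o = 5/o.
MRS = 1 ÷ (5/o).
At (22, 7): MRS = 1.4.
That is, one extra unit of a is worth 1.4 units of o at the margin.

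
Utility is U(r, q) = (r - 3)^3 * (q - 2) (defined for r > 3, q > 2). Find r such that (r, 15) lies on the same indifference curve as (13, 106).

U(13, 106) = 104000.
Set U(r, 15) = 104000 and solve.
With q = 15: (15 − 2) = 13, so (r − 3)^3 = 104000/13 = 8000.
Taking the cube root (with r > 3): r − 3 = 20, so r = 23.
Check: U(23, 15) = 104000.

r = 23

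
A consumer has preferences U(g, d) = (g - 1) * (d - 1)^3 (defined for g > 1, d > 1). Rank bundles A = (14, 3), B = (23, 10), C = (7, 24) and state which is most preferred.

Evaluate utility at each bundle:
U(A) = 104.
U(B) = 16038.
U(C) = 73002.
Highest utility is C, so C ≻ B ≻ A.

Bundle C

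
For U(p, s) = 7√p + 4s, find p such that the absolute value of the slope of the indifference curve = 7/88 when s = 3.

MU_p = 7/(2√p), MU_s = 4.
MRS = 7/(2√p) ÷ 4.
MRS depends only on p: 0.875/√p = 7/88 ⇒ √p = 0.875/(7/88) = 11 ⇒ p = 121.

p = 121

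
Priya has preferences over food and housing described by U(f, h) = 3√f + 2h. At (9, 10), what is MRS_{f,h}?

MU_f = 3/(2√f), MU_h = 2.
MRS = 3/(2√f) ÷ 2.
At (9, 10): MRS = 0.25.
That is, one extra unit of f is worth 0.25 units of h at the margin.

MRS = 0.25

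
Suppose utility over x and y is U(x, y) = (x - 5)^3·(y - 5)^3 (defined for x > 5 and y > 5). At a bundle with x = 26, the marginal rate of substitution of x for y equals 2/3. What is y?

y = 19

MU_x = 3·(x−5)^2·(y−5)^3, MU_y = 3·(x−5)^3·(y−5)^2.
MRS = (y−5)/(x−5).
Substitute x = 26: MRS = (y − 5)/21. Setting this equal to 2/3 gives y − 5 = (2/3)·21 = 14, so y = 19.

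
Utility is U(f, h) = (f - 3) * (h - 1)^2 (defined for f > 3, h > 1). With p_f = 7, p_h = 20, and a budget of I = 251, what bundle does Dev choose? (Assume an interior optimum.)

MU_f = (h−1)^2, MU_h = 2·(f−3)·(h−1).
MRS = (1/2)·(h−1)/(f−3).
Tangency: set MRS = p_f/p_h = 7/20 = 0.35.
So (1/2)·(h − 1)/(f − 3) = 0.35, i.e. (h − 1) = 0.7·(f − 3).
Rewrite the budget in excess-of-subsistence terms: 7·(f − 3) + 20·(h − 1) = 251 − 7·3 − 20·1 = 210.
Substituting, 21·(f − 3) = 210, so f − 3 = 10 and f* = 13.
Then h − 1 = 0.7·10 = 7, so h* = 8.

f* = 13, h* = 8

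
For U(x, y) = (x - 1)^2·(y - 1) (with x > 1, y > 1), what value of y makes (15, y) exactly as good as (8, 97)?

U(8, 97) = 4704.
Set U(15, y) = 4704 and solve.
With x = 15: (15 − 1)^2 = 196, so (y − 1) = 4704/196 = 24.
So y = 1 + 24 = 25.
Check: U(15, 25) = 4704.

y = 25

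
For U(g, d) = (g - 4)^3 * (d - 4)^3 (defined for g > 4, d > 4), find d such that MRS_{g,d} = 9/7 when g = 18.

MU_g = 3·(g−4)^2·(d−4)^3, MU_d = 3·(g−4)^3·(d−4)^2.
MRS = (d−4)/(g−4).
Substitute g = 18: MRS = (d − 4)/14. Setting this equal to 9/7 gives d − 4 = (9/7)·14 = 18, so d = 22.

d = 22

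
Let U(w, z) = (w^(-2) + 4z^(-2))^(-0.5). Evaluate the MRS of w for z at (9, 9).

MRS = 0.25

For CES with ρ = -2, MRS = (1/4)·(z/w)^3.
At (9, 9): MRS = 0.25.
That is, one extra unit of w is worth 0.25 units of z at the margin.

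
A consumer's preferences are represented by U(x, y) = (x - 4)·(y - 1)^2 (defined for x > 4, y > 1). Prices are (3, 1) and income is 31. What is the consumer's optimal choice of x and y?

MU_x = (y−1)^2, MU_y = 2·(x−4)·(y−1).
MRS = (1/2)·(y−1)/(x−4).
Tangency: set MRS = p_x/p_y = 3/1 = 3.
So (1/2)·(y − 1)/(x − 4) = 3, i.e. (y − 1) = 6·(x − 4).
Rewrite the budget in excess-of-subsistence terms: 3·(x − 4) + 1·(y − 1) = 31 − 3·4 − 1·1 = 18.
Substituting, 9·(x − 4) = 18, so x − 4 = 2 and x* = 6.
Then y − 1 = 6·2 = 12, so y* = 13.

x* = 6, y* = 13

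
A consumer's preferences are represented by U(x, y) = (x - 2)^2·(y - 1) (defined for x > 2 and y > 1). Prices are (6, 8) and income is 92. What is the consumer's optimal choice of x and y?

MU_x = 2·(x−2)·(y−1), MU_y = (x−2)^2.
MRS = (2/1)·(y−1)/(x−2).
Tangency: set MRS = p_x/p_y = 6/8 = 0.75.
So (2/1)·(y − 1)/(x − 2) = 0.75, i.e. (y − 1) = 0.375·(x − 2).
Rewrite the budget in excess-of-subsistence terms: 6·(x − 2) + 8·(y − 1) = 92 − 6·2 − 8·1 = 72.
Substituting, 9·(x − 2) = 72, so x − 2 = 8 and x* = 10.
Then y − 1 = 0.375·8 = 3, so y* = 4.

x* = 10, y* = 4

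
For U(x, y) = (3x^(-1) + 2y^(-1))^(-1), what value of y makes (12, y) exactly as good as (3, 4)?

y = 1.6

U depends on (x, y) only through S = 3x^(-1) + 2y^(-1), so equal utility means equal S. At (3, 4): S = 1.5.
With x = 12: 3·12^(-1) = 0.25, so 2y^(-1) = 1.5 − 0.25 = 1.25, i.e. y^(-1) = 0.625.
Hence y = 1/0.625 = 1.6.
Check: U(12, 1.6) = 0.6667.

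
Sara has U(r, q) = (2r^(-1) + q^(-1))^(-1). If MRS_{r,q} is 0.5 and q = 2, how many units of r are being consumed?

For CES with ρ = -1, MRS = (2/1)·(q/r)^2.
Setting (2/1)·(2/r)^2 = 0.5 gives (2/r)^2 = 0.25, so 2/r = 0.5 and r = 4.

r = 4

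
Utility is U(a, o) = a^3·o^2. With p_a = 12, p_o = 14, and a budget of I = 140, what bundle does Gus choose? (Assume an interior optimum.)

MU_a = 3·a^2·o^2 and MU_o = 2·a^3·o.
MRS = MU_a/MU_o = (3/2)·o/a.
Tangency: set MRS = p_a/p_o = 12/14 = 6/7.
So (3/2)·o/a = 6/7, i.e. o = (4/7)·a.
Substitute into the budget 12·a + 14·o = 140: 20·a = 140, so a* = 7.
Then o* = (4/7)·7 = 4.

a* = 7, o* = 4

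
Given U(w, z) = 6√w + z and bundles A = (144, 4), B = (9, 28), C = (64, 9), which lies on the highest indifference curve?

Evaluate utility at each bundle:
U(A) = 76.000.
U(B) = 46.000.
U(C) = 57.000.
Highest utility is A, so A ≻ C ≻ B.

Bundle A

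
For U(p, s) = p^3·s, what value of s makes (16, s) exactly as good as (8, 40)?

U(8, 40) = 20480.
Set U(16, s) = 20480 and solve.
With p = 16: 16^3 = 4096, so s = 20480/4096 = 5.
Check: U(16, 5) = 20480.

s = 5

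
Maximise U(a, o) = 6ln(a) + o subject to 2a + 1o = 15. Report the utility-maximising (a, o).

MU_a = 6/a, MU_o = 1.
MRS = 6/a ÷ 1.
Tangency: set MRS = p_a/p_o = 2/1 = 2.
MRS depends only on a: 6/a = 2 ⇒ a* = 6/2 = 3.
From the budget, 1·o = 15 − 2·3 = 9, so o* = 9.

a* = 3, o* = 9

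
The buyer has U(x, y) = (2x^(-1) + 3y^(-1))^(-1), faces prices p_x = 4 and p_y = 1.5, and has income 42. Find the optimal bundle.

x* = 6, y* = 12

For CES with ρ = -1, MRS = (2/3)·(y/x)^2.
Tangency: set MRS = p_x/p_y = 4/1.5 = 8/3.
So (y/x)^2 = 4; taking the square root, y/x = 2, i.e. y = 2·x.
Substitute into the budget 4·x + 1.5·y = 42: 7·x = 42, so x* = 6 and y* = 2·6 = 12.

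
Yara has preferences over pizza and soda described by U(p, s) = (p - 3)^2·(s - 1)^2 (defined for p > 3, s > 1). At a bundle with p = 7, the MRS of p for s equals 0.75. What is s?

MU_p = 2·(p−3)·(s−1)^2, MU_s = 2·(p−3)^2·(s−1).
MRS = (s−1)/(p−3).
Substitute p = 7: MRS = (s − 1)/4. Setting this equal to 0.75 gives s − 1 = 0.75·4 = 3, so s = 4.

s = 4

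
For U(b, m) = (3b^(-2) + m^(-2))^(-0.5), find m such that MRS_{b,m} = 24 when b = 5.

m = 10

For CES with ρ = -2, MRS = (3/1)·(m/b)^3.
Setting (3/1)·(m/5)^3 = 24 gives (m/5)^3 = 8, so m/5 = 2 and m = 10.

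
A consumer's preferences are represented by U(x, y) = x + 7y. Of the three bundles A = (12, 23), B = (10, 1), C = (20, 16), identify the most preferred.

Bundle A

Evaluate utility at each bundle:
U(A) = 173.
U(B) = 17.
U(C) = 132.
Highest utility is A, so A ≻ C ≻ B.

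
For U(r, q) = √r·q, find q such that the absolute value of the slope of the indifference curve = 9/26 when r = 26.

MU_r = 0.5·r^(-0.5)·q and MU_q = √r.
MRS = MU_r/MU_q = (0.5)·q/r.
Substitute r = 26: MRS = q/52. Setting q/52 = 9/26 gives q = (9/26)·52 = 18.

q = 18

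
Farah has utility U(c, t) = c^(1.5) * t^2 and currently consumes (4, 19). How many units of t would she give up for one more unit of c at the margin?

MU_c = 1.5·√c·t^2 and MU_t = 2·c^(1.5)·t.
MRS = MU_c/MU_t = (0.75)·t/c.
At (4, 19): MRS = 57/16.
That is, one extra unit of c is worth 57/16 units of t at the margin.

MRS = 57/16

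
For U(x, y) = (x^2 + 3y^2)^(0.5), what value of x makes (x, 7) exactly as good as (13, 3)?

x = 7

U depends on (x, y) only through S = x^2 + 3y^2, so equal utility means equal S. At (13, 3): S = 196.
With y = 7: 3·7^2 = 147, so x^2 = 196 − 147 = 49.
Hence x = √49 = 7.
Check: U(7, 7) = 14.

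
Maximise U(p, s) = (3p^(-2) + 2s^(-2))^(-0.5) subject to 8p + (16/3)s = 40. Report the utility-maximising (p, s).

p* = 3, s* = 3

For CES with ρ = -2, MRS = (3/2)·(s/p)^3.
Tangency: set MRS = p_p/p_s = 8/(16/3) = 1.5.
So (s/p)^3 = 1; taking the cube root, s/p = 1, i.e. s = p.
Substitute into the budget 8·p + (16/3)·s = 40: (40/3)·p = 40, so p* = 3 and s* = 3.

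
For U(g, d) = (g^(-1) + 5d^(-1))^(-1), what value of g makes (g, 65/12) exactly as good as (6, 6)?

g = 13

U depends on (g, d) only through S = g^(-1) + 5d^(-1), so equal utility means equal S. At (6, 6): S = 1.
With d = 65/12: 5·(65/12)^(-1) = 12/13, so g^(-1) = 1 − 12/13 = 1/13.
Hence g = 1/(1/13) = 13.
Check: U(13, 65/12) = 1.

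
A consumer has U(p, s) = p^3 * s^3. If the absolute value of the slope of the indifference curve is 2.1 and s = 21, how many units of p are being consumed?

p = 10

MU_p = 3·p^2·s^3 and MU_s = 3·p^3·s^2.
MRS = MU_p/MU_s = s/p.
Substitute s = 21: MRS = 21/p. Setting 21/p = 2.1 gives p = 21/2.1 = 10.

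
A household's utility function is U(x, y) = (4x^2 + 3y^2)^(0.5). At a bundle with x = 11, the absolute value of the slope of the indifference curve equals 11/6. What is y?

For CES with ρ = 2, MRS = (4/3)·(y/x)^(-1).
Setting (4/3)·(y/11)^(-1) = 11/6 gives (y/11)^(-1) = 1.375, so y/11 = 8/11 and y = 8.

y = 8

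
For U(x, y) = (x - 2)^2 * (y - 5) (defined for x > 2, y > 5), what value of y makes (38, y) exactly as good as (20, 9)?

y = 6

U(20, 9) = 1296.
Set U(38, y) = 1296 and solve.
With x = 38: (38 − 2)^2 = 1296, so (y − 5) = 1296/1296 = 1.
So y = 5 + 1 = 6.
Check: U(38, 6) = 1296.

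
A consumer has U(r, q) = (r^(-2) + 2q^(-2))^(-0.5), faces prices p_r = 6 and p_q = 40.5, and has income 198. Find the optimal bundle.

r* = 6, q* = 4

For CES with ρ = -2, MRS = (1/2)·(q/r)^3.
Tangency: set MRS = p_r/p_q = 6/40.5 = 4/27.
So (q/r)^3 = 8/27; taking the cube root, q/r = 2/3, i.e. q = (2/3)·r.
Substitute into the budget 6·r + 40.5·q = 198: 33·r = 198, so r* = 6 and q* = (2/3)·6 = 4.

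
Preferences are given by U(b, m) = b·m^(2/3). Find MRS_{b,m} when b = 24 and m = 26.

MU_b = m^(2/3) and MU_m = 2/3·b·m^(-1/3).
MRS = MU_b/MU_m = (1.5)·m/b.
At (24, 26): MRS = 1.625.
So at (24, 26) the consumer would give up 1.625 units of m for one more unit of b.

MRS = 1.625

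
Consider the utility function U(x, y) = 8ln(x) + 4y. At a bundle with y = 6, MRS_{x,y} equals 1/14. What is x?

x = 28

MU_x = 8/x, MU_y = 4.
MRS = 8/x ÷ 4.
MRS depends only on x: 2/x = 1/14 ⇒ x = 2/(1/14) = 28.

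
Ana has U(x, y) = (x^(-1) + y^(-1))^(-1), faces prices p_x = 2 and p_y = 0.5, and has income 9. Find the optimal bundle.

x* = 3, y* = 6

For CES with ρ = -1, MRS = (y/x)^2.
Tangency: set MRS = p_x/p_y = 2/0.5 = 4.
So (y/x)^2 = 4; taking the square root, y/x = 2, i.e. y = 2·x.
Substitute into the budget 2·x + 0.5·y = 9: 3·x = 9, so x* = 3 and y* = 2·3 = 6.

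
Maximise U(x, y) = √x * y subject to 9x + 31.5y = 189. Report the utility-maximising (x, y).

x* = 7, y* = 4

MU_x = 0.5·x^(-0.5)·y and MU_y = √x.
MRS = MU_x/MU_y = (0.5)·y/x.
Tangency: set MRS = p_x/p_y = 9/31.5 = 2/7.
So (0.5)·y/x = 2/7, i.e. y = (4/7)·x.
Substitute into the budget 9·x + 31.5·y = 189: 27·x = 189, so x* = 7.
Then y* = (4/7)·7 = 4.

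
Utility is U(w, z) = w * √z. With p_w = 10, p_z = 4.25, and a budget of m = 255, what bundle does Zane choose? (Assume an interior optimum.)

w* = 17, z* = 20

MU_w = √z and MU_z = 0.5·w·z^(-0.5).
MRS = MU_w/MU_z = (2)·z/w.
Tangency: set MRS = p_w/p_z = 10/4.25 = 40/17.
So (2)·z/w = 40/17, i.e. z = (20/17)·w.
Substitute into the budget 10·w + 4.25·z = 255: 15·w = 255, so w* = 17.
Then z* = (20/17)·17 = 20.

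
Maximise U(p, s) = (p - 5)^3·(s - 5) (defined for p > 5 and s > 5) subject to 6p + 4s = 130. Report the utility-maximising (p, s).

MU_p = 3·(p−5)^2·(s−5), MU_s = (p−5)^3.
MRS = (3/1)·(s−5)/(p−5).
Tangency: set MRS = p_p/p_s = 6/4 = 1.5.
So (3/1)·(s − 5)/(p − 5) = 1.5, i.e. (s − 5) = 0.5·(p − 5).
Rewrite the budget in excess-of-subsistence terms: 6·(p − 5) + 4·(s − 5) = 130 − 6·5 − 4·5 = 80.
Substituting, 8·(p − 5) = 80, so p − 5 = 10 and p* = 15.
Then s − 5 = 0.5·10 = 5, so s* = 10.

p* = 15, s* = 10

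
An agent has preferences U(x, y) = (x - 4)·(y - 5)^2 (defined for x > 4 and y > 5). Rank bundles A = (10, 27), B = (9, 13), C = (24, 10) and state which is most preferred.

Bundle A

Evaluate utility at each bundle:
U(A) = 2904.
U(B) = 320.
U(C) = 500.
Highest utility is A, so A ≻ C ≻ B.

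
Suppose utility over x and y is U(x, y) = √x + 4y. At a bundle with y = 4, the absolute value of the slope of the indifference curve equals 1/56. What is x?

MU_x = 1/(2√x), MU_y = 4.
MRS = 1/(2√x) ÷ 4.
MRS depends only on x: 0.125/√x = 1/56 ⇒ √x = 0.125/(1/56) = 7 ⇒ x = 49.

x = 49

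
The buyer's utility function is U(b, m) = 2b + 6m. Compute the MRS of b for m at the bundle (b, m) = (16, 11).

MU_b = 2, MU_m = 6, so MRS = 2/6 = 1/3 at every bundle.
At (16, 11): MRS = 1/3.
The indifference curve has slope −1/3 at this bundle.

MRS = 1/3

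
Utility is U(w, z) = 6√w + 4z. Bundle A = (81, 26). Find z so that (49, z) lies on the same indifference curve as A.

U(81, 26) = 158.
Set U(49, z) = 158 and solve.
With w = 49: √49 = 7, so 4z = 158 − 6·7 = 116 and z = 29.
Check: U(49, 29) = 158.

z = 29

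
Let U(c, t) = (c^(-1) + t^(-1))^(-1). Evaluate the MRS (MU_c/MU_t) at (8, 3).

MRS = 9/64

For CES with ρ = -1, MRS = (t/c)^2.
At (8, 3): MRS = 9/64.
The indifference curve has slope −9/64 at this bundle.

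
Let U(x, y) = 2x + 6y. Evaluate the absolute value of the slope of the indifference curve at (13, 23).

MRS = 1/3

MU_x = 2, MU_y = 6, so MRS = 2/6 = 1/3 at every bundle.
At (13, 23): MRS = 1/3.
The indifference curve has slope −1/3 at this bundle.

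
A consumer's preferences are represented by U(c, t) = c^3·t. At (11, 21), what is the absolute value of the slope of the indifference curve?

MRS = 63/11

MU_c = 3·c^2·t and MU_t = c^3.
MRS = MU_c/MU_t = (3/1)·t/c.
At (11, 21): MRS = 63/11.
So at (11, 21) the consumer would give up 63/11 units of t for one more unit of c.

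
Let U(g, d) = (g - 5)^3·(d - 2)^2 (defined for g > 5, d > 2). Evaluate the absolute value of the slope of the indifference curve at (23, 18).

MRS = 4/3

MU_g = 3·(g−5)^2·(d−2)^2, MU_d = 2·(g−5)^3·(d−2).
MRS = (3/2)·(d−2)/(g−5).
At (23, 18): MRS = 4/3.
So at (23, 18) the consumer would give up 4/3 units of d for one more unit of g.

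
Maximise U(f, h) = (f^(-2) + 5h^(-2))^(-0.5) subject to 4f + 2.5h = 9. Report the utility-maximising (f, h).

For CES with ρ = -2, MRS = (1/5)·(h/f)^3.
Tangency: set MRS = p_f/p_h = 4/2.5 = 1.6.
So (h/f)^3 = 8; taking the cube root, h/f = 2, i.e. h = 2·f.
Substitute into the budget 4·f + 2.5·h = 9: 9·f = 9, so f* = 1 and h* = 2·1 = 2.

f* = 1, h* = 2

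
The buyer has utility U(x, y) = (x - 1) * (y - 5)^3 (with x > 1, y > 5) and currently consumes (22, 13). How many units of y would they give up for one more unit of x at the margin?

MU_x = (y−5)^3, MU_y = 3·(x−1)·(y−5)^2.
MRS = (1/3)·(y−5)/(x−1).
At (22, 13): MRS = 8/63.
So at (22, 13) the consumer would give up 8/63 units of y for one more unit of x.

MRS = 8/63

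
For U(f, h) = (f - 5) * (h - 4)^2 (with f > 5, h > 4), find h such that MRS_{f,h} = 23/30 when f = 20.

MU_f = (h−4)^2, MU_h = 2·(f−5)·(h−4).
MRS = (1/2)·(h−4)/(f−5).
Substitute f = 20: MRS = (h − 4)/30. Setting this equal to 23/30 gives h − 4 = (23/30)·30 = 23, so h = 27.

h = 27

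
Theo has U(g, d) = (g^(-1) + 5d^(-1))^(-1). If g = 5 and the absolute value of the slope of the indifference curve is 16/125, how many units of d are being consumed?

For CES with ρ = -1, MRS = (1/5)·(d/g)^2.
Setting (1/5)·(d/5)^2 = 16/125 gives (d/5)^2 = 16/25, so d/5 = 0.8 and d = 4.

d = 4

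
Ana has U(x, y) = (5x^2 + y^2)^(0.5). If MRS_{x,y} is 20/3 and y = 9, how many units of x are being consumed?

x = 12

For CES with ρ = 2, MRS = (5/1)·(y/x)^(-1).
Setting (5/1)·(9/x)^(-1) = 20/3 gives (9/x)^(-1) = 4/3, so 9/x = 0.75 and x = 12.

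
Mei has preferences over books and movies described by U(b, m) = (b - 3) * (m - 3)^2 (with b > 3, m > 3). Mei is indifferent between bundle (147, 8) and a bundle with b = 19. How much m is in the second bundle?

m = 18

U(147, 8) = 3600.
Set U(19, m) = 3600 and solve.
With b = 19: (19 − 3) = 16, so (m − 3)^2 = 3600/16 = 225.
Taking the square root (with m > 3): m − 3 = 15, so m = 18.
Check: U(19, 18) = 3600.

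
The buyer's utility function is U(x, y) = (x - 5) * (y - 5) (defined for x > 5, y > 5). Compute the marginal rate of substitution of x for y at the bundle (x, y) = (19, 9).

MU_x = (y−5), MU_y = (x−5).
MRS = (y−5)/(x−5).
At (19, 9): MRS = 2/7.
The indifference curve has slope −2/7 at this bundle.

MRS = 2/7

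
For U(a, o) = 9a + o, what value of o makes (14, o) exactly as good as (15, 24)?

U(15, 24) = 159.
Set U(14, o) = 159 and solve.
9·14 + o = 159 ⇒ o = 33 ⇒ o = 33.
Check: U(14, 33) = 159.

o = 33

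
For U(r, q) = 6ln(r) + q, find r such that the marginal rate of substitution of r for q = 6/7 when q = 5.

MU_r = 6/r, MU_q = 1.
MRS = 6/r ÷ 1.
MRS depends only on r: 6/r = 6/7 ⇒ r = 6/(6/7) = 7.

r = 7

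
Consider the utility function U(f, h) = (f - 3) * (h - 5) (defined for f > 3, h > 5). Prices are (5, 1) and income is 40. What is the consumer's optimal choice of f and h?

f* = 5, h* = 15

MU_f = (h−5), MU_h = (f−3).
MRS = (h−5)/(f−3).
Tangency: set MRS = p_f/p_h = 5/1 = 5.
So (h − 5)/(f − 3) = 5, i.e. (h − 5) = 5·(f − 3).
Rewrite the budget in excess-of-subsistence terms: 5·(f − 3) + 1·(h − 5) = 40 − 5·3 − 1·5 = 20.
Substituting, 10·(f − 3) = 20, so f − 3 = 2 and f* = 5.
Then h − 5 = 5·2 = 10, so h* = 15.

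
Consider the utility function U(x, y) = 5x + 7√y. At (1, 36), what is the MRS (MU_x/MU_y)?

MU_x = 5, MU_y = 7/(2√y).
MRS = 5 ÷ (7/(2√y)).
At (1, 36): MRS = 60/7.
So at (1, 36) the consumer would give up 60/7 units of y for one more unit of x.

MRS = 60/7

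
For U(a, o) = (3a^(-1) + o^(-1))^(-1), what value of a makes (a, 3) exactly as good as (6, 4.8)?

U depends on (a, o) only through S = 3a^(-1) + o^(-1), so equal utility means equal S. At (6, 4.8): S = 17/24.
With o = 3: 3^(-1) = 1/3, so 3a^(-1) = 17/24 − 1/3 = 0.375, i.e. a^(-1) = 0.125.
Hence a = 1/0.125 = 8.
Check: U(8, 3) = 1.4118.

a = 8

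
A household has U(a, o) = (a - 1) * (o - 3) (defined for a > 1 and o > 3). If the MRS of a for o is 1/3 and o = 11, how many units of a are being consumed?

a = 25

MU_a = (o−3), MU_o = (a−1).
MRS = (o−3)/(a−1).
Substitute o = 11: MRS = 8/(a − 1). Setting this equal to 1/3 gives a − 1 = 8/(1/3) = 24, so a = 25.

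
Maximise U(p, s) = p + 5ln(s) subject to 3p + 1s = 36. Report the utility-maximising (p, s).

p* = 7, s* = 15

MU_p = 1, MU_s = 5/s.
MRS = 1 ÷ (5/s).
Tangency: set MRS = p_p/p_s = 3/1 = 3.
MRS depends only on s: 0.2·s = 3 ⇒ s* = 3/0.2 = 15.
From the budget, 3·p = 36 − 1·15 = 21, so p* = 7.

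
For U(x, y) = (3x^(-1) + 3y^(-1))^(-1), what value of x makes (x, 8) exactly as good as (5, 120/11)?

x = 6

U depends on (x, y) only through S = 3x^(-1) + 3y^(-1), so equal utility means equal S. At (5, 120/11): S = 0.875.
With y = 8: 3·8^(-1) = 0.375, so 3x^(-1) = 0.875 − 0.375 = 0.5, i.e. x^(-1) = 1/6.
Hence x = 1/(1/6) = 6.
Check: U(6, 8) = 1.1429.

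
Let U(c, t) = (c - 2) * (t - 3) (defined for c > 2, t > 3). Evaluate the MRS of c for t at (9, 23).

MRS = 20/7

MU_c = (t−3), MU_t = (c−2).
MRS = (t−3)/(c−2).
At (9, 23): MRS = 20/7.
The indifference curve has slope −20/7 at this bundle.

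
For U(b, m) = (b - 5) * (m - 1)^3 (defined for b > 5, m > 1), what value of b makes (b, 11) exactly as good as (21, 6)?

U(21, 6) = 2000.
Set U(b, 11) = 2000 and solve.
With m = 11: (11 − 1)^3 = 1000, so (b − 5) = 2000/1000 = 2.
So b = 5 + 2 = 7.
Check: U(7, 11) = 2000.

b = 7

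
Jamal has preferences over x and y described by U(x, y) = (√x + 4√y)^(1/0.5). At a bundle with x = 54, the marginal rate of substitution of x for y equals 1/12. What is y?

For CES with ρ = 0.5, MRS = (1/4)·√(y/x).
Setting (1/4)·√(y/54) = 1/12 gives √(y/54) = 1/3, so y/54 = 1/9 and y = 6.

y = 6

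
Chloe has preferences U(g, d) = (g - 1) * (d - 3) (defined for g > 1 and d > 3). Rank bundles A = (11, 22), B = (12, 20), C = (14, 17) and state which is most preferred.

Evaluate utility at each bundle:
U(A) = 190.
U(B) = 187.
U(C) = 182.
Highest utility is A, so A ≻ B ≻ C.

Bundle A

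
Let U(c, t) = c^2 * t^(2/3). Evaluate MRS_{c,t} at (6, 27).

MU_c = 2·c·t^(2/3) and MU_t = 2/3·c^2·t^(-1/3).
MRS = MU_c/MU_t = (3)·t/c.
At (6, 27): MRS = 13.5.
The indifference curve has slope −13.5 at this bundle.

MRS = 13.5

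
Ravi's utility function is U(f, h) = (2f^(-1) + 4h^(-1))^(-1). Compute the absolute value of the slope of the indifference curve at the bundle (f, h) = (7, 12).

For CES with ρ = -1, MRS = (2/4)·(h/f)^2.
At (7, 12): MRS = 72/49.
So at (7, 12) the consumer would give up 72/49 units of h for one more unit of f.

MRS = 72/49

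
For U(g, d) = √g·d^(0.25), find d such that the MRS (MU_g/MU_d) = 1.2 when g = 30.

MU_g = 0.5·g^(-0.5)·d^(0.25) and MU_d = 0.25·√g·d^(-0.75).
MRS = MU_g/MU_d = (2)·d/g.
Substitute g = 30: MRS = d/15. Setting d/15 = 1.2 gives d = 1.2·15 = 18.

d = 18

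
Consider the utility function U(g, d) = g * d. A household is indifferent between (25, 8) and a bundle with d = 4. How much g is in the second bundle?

U(25, 8) = 200.
Set U(g, 4) = 200 and solve.
With d = 4: g = 200/4 = 50.
Check: U(50, 4) = 200.

g = 50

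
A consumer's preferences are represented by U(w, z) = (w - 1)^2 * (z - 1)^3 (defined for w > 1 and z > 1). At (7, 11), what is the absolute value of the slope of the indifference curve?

MRS = 10/9

MU_w = 2·(w−1)·(z−1)^3, MU_z = 3·(w−1)^2·(z−1)^2.
MRS = (2/3)·(z−1)/(w−1).
At (7, 11): MRS = 10/9.
The indifference curve has slope −10/9 at this bundle.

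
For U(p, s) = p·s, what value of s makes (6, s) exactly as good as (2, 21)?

U(2, 21) = 42.
Set U(6, s) = 42 and solve.
With p = 6: s = 42/6 = 7.
Check: U(6, 7) = 42.

s = 7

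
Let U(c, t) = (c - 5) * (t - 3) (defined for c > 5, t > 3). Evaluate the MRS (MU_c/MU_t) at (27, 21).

MRS = 9/11

MU_c = (t−3), MU_t = (c−5).
MRS = (t−3)/(c−5).
At (27, 21): MRS = 9/11.
The indifference curve has slope −9/11 at this bundle.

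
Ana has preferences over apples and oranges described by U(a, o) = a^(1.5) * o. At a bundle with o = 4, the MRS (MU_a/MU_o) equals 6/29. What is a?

MU_a = 1.5·√a·o and MU_o = a^(1.5).
MRS = MU_a/MU_o = (1.5)·o/a.
Substitute o = 4: MRS = 6/a. Setting 6/a = 6/29 gives a = 6/(6/29) = 29.

a = 29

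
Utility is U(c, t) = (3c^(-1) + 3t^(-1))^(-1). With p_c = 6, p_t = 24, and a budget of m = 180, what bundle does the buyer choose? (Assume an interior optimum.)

For CES with ρ = -1, MRS = (t/c)^2.
Tangency: set MRS = p_c/p_t = 6/24 = 0.25.
So (t/c)^2 = 0.25; taking the square root, t/c = 0.5, i.e. t = 0.5·c.
Substitute into the budget 6·c + 24·t = 180: 18·c = 180, so c* = 10 and t* = 0.5·10 = 5.

c* = 10, t* = 5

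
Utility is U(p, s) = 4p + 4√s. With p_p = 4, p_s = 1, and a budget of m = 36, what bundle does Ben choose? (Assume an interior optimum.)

p* = 8, s* = 4

MU_p = 4, MU_s = 4/(2√s).
MRS = 4 ÷ (4/(2√s)).
Tangency: set MRS = p_p/p_s = 4/1 = 4.
MRS depends only on s: 2·√s = 4 ⇒ √s = 4/2 = 2 ⇒ s* = 4.
From the budget, 4·p = 36 − 1·4 = 32, so p* = 8.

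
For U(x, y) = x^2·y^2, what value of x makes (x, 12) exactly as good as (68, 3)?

U(68, 3) = 41616.
Set U(x, 12) = 41616 and solve.
With y = 12: 12^2 = 144, so x^2 = 41616/144 = 289; taking the square root, x = 17.
Check: U(17, 12) = 41616.

x = 17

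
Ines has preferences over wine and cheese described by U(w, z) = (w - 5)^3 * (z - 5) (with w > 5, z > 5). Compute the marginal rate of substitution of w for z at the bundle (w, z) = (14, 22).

MRS = 17/3

MU_w = 3·(w−5)^2·(z−5), MU_z = (w−5)^3.
MRS = (3/1)·(z−5)/(w−5).
At (14, 22): MRS = 17/3.
That is, one extra unit of w is worth 17/3 units of z at the margin.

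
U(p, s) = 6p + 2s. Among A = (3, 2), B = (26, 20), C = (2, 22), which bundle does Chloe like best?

Bundle B

Evaluate utility at each bundle:
U(A) = 22.
U(B) = 196.
U(C) = 56.
Highest utility is B, so B ≻ C ≻ A.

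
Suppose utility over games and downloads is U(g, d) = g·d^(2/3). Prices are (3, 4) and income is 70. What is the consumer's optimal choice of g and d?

MU_g = d^(2/3) and MU_d = 2/3·g·d^(-1/3).
MRS = MU_g/MU_d = (1.5)·d/g.
Tangency: set MRS = p_g/p_d = 3/4 = 0.75.
So (1.5)·d/g = 0.75, i.e. d = 0.5·g.
Substitute into the budget 3·g + 4·d = 70: 5·g = 70, so g* = 14.
Then d* = 0.5·14 = 7.

g* = 14, d* = 7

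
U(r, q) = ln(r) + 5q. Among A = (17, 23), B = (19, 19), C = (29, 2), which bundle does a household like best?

Evaluate utility at each bundle:
U(A) = 117.833.
U(B) = 97.944.
U(C) = 13.367.
Highest utility is A, so A ≻ B ≻ C.

Bundle A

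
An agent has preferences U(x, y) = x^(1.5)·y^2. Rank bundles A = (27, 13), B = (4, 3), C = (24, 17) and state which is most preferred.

Evaluate utility at each bundle:
U(A) = 23710.044.
U(B) = 72.000.
U(C) = 33979.322.
Highest utility is C, so C ≻ A ≻ B.

Bundle C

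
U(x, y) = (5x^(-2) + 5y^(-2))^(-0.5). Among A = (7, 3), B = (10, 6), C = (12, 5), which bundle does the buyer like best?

Evaluate utility at each bundle:
U(A) = 1.233.
U(B) = 2.301.
U(C) = 2.064.
Highest utility is B, so B ≻ C ≻ A.

Bundle B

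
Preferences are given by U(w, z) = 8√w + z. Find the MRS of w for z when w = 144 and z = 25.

MRS = 1/3

MU_w = 8/(2√w), MU_z = 1.
MRS = 8/(2√w) ÷ 1.
At (144, 25): MRS = 1/3.
So at (144, 25) the consumer would give up 1/3 units of z for one more unit of w.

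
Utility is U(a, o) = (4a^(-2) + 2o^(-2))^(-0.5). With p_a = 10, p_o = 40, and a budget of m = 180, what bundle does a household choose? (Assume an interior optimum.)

For CES with ρ = -2, MRS = (4/2)·(o/a)^3.
Tangency: set MRS = p_a/p_o = 10/40 = 0.25.
So (o/a)^3 = 0.125; taking the cube root, o/a = 0.5, i.e. o = 0.5·a.
Substitute into the budget 10·a + 40·o = 180: 30·a = 180, so a* = 6 and o* = 0.5·6 = 3.

a* = 6, o* = 3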